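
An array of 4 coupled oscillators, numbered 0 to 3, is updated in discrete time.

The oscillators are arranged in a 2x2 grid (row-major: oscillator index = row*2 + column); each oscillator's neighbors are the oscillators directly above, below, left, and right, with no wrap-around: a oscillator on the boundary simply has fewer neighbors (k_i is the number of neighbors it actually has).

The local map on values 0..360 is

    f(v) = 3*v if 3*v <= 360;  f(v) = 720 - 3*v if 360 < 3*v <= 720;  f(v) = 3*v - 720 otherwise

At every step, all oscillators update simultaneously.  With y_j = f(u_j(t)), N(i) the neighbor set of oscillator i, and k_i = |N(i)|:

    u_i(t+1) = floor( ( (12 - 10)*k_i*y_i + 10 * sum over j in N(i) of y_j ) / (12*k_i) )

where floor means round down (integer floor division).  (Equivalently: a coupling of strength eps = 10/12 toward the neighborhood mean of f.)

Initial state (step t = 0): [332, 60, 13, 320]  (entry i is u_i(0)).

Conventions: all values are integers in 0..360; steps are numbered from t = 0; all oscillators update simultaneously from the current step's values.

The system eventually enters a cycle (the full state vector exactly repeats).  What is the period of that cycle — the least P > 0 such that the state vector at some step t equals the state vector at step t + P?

Simulating step by step:
t=0: [332, 60, 13, 320]
t=1: [137, 245, 221, 131]
t=2: [81, 267, 274, 84]
t=3: [116, 219, 223, 118]
t=4: [105, 303, 301, 106]
t=5: [207, 295, 294, 208]
t=6: [152, 108, 108, 152]
t=7: [314, 274, 274, 314]
t=8: [122, 202, 202, 122]
t=9: [154, 314, 314, 154]
t=10: [228, 252, 252, 228]
t=11: [36, 36, 36, 36]
t=12: [108, 108, 108, 108]
t=13: [324, 324, 324, 324]
t=14: [252, 252, 252, 252]
t=15: [36, 36, 36, 36]

Answer: 4
Key observation: The state at step 11, [36, 36, 36, 36], reappears at step 15 — and no state repeats earlier — so the cycle the system enters has period 4.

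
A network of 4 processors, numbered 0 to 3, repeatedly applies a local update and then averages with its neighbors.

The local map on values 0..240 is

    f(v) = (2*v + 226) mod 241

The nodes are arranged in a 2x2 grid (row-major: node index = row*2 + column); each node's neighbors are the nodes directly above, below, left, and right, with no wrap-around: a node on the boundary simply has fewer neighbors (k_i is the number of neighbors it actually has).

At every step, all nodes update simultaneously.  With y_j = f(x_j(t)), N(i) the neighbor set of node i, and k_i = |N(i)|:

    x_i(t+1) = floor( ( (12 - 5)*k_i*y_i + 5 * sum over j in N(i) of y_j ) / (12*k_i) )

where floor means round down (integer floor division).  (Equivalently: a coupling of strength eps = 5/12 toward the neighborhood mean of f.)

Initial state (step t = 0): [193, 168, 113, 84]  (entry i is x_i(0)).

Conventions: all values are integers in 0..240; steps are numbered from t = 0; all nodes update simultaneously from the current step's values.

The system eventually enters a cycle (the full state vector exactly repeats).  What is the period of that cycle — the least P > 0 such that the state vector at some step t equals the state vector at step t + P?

Answer: 24
Key observation: The state at step 15, [67, 69, 70, 72], reappears at step 39 — and no state repeats earlier — so the cycle the system enters has period 24.

Derivation:
t=0: [193, 168, 113, 84]
t=1: [136, 105, 182, 149]
t=2: [72, 125, 75, 87]
t=3: [152, 197, 138, 169]
t=4: [60, 107, 38, 80]
t=5: [115, 168, 87, 138]
t=6: [175, 95, 141, 61]
t=7: [96, 143, 57, 104]
t=8: [130, 94, 134, 139]
t=9: [40, 106, 12, 51]
t=10: [80, 146, 36, 93]
t=11: [103, 86, 99, 119]
t=12: [182, 177, 193, 200]
t=13: [110, 109, 128, 131]
t=14: [161, 162, 43, 45]
t=15: [67, 69, 70, 72]
t=16: [121, 123, 124, 126]
t=17: [229, 231, 232, 234]
t=18: [204, 206, 207, 209]
t=19: [154, 156, 157, 159]
t=20: [54, 56, 57, 59]
t=21: [95, 97, 98, 100]
t=22: [177, 179, 180, 182]
t=23: [100, 102, 103, 105]
t=24: [187, 189, 190, 192]
t=25: [120, 122, 123, 125]
t=26: [227, 229, 230, 232]
t=27: [200, 202, 203, 205]
t=28: [146, 148, 149, 151]
t=29: [38, 40, 41, 43]
t=30: [63, 65, 66, 68]
t=31: [113, 115, 116, 118]
t=32: [213, 215, 216, 218]
t=33: [172, 174, 175, 177]
t=34: [90, 92, 93, 95]
t=35: [167, 169, 170, 172]
t=36: [80, 82, 83, 85]
t=37: [147, 149, 150, 152]
t=38: [40, 42, 43, 45]
t=39: [67, 69, 70, 72]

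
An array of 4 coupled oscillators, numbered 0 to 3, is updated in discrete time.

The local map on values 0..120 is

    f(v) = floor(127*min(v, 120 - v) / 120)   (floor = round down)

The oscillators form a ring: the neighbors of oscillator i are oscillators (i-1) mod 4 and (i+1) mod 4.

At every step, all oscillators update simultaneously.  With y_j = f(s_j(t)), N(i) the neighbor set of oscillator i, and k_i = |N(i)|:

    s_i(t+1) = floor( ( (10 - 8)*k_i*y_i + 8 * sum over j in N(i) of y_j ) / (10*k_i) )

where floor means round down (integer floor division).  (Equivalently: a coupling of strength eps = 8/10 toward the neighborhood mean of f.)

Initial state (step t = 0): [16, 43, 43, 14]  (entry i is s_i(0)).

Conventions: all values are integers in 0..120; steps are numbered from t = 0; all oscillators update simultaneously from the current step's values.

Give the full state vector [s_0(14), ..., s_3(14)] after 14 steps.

Simulating step by step:
t=0: [16, 43, 43, 14]
t=1: [26, 33, 32, 27]
t=2: [30, 30, 31, 29]
t=3: [30, 31, 30, 31]
t=4: [31, 31, 31, 31]
t=5: [32, 32, 32, 32]
t=6: [33, 33, 33, 33]
t=7: [34, 34, 34, 34]
t=8: [35, 35, 35, 35]
t=9: [37, 37, 37, 37]
t=10: [39, 39, 39, 39]
t=11: [41, 41, 41, 41]
t=12: [43, 43, 43, 43]
t=13: [45, 45, 45, 45]
t=14: [47, 47, 47, 47]

Answer: [47, 47, 47, 47]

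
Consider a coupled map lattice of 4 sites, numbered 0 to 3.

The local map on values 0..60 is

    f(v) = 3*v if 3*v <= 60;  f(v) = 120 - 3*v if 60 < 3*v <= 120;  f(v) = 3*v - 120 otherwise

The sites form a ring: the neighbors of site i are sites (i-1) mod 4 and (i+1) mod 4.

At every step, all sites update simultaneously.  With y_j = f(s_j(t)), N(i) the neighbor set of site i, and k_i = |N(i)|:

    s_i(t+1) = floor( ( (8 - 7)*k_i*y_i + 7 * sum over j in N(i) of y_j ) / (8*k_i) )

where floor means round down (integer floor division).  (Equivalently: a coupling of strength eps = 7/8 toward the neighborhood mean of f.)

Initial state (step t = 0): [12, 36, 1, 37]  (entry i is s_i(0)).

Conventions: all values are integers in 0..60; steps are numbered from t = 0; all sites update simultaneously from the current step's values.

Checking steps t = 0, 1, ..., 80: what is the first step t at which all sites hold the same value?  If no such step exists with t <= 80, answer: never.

Simulating step by step:
t=0: [12, 36, 1, 37]  (not all equal)
t=1: [13, 18, 9, 18]  (not all equal)
t=2: [52, 35, 50, 35]  (not all equal)
t=3: [17, 30, 16, 30]  (not all equal)
t=4: [32, 47, 32, 47]  (not all equal)
t=5: [21, 23, 21, 23]  (not all equal)
t=6: [51, 56, 51, 56]  (not all equal)
t=7: [46, 34, 46, 34]  (not all equal)
t=8: [18, 18, 18, 18]  (all equal)

Answer: 8
Key observation: Synchronization is absorbing here: once all sites are equal they stay equal, and step 8 is the first all-equal step.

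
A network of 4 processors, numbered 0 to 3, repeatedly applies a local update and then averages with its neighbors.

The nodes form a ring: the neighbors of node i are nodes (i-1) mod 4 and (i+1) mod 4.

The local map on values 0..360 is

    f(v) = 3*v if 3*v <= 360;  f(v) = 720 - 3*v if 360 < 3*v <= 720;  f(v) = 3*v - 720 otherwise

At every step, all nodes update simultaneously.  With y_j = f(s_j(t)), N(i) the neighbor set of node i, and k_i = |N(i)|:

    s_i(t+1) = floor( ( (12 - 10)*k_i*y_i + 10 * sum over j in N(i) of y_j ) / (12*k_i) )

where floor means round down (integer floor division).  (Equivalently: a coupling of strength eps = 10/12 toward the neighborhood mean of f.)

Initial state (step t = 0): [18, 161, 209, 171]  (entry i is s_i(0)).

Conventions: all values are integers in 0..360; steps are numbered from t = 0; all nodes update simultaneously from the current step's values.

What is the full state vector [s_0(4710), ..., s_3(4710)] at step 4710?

Answer: [168, 264, 168, 264]
Key observation: The state at step 15, [96, 192, 96, 192], reappears at step 17: the system is in a cycle of period 2 from step 15 on.  Therefore the state at step 4710 equals the state at step 15 + ((4710 - 15) mod 2) = 16, which is [168, 264, 168, 264].

Derivation:
t=0: [18, 161, 209, 171]
t=1: [194, 100, 200, 95]
t=2: [266, 157, 263, 155]
t=3: [223, 102, 221, 103]
t=4: [264, 96, 265, 96]
t=5: [252, 109, 252, 109]
t=6: [278, 84, 278, 84]
t=7: [229, 137, 229, 137]
t=8: [263, 79, 263, 79]
t=9: [209, 97, 209, 97]
t=10: [258, 126, 258, 126]
t=11: [294, 102, 294, 102]
t=12: [282, 186, 282, 186]
t=13: [156, 132, 156, 132]
t=14: [312, 264, 312, 264]
t=15: [96, 192, 96, 192]
t=16: [168, 264, 168, 264]
t=17: [96, 192, 96, 192]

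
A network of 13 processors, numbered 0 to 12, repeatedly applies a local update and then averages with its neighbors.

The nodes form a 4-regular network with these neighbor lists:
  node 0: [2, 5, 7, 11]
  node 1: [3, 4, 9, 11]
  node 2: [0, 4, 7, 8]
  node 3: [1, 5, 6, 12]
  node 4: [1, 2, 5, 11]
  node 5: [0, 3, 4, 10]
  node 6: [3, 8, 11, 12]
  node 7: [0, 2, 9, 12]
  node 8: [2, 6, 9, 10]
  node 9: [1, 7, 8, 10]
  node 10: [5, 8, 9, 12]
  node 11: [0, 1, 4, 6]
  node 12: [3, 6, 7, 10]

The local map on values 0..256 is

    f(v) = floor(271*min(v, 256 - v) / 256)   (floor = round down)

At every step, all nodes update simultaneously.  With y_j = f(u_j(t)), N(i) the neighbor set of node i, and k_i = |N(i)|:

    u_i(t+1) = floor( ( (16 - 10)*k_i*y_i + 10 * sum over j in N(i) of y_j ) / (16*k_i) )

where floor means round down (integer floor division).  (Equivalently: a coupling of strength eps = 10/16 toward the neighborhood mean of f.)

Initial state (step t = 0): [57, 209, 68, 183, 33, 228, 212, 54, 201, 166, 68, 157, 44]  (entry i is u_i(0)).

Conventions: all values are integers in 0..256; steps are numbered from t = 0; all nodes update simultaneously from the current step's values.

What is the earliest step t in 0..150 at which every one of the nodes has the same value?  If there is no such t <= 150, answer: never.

Simulating step by step:
t=0: [57, 209, 68, 183, 33, 228, 212, 54, 201, 166, 68, 157, 44]  (not all equal)
t=1: [63, 66, 59, 55, 52, 48, 61, 63, 65, 72, 62, 68, 56]  (not all equal)
t=2: [63, 66, 63, 59, 60, 56, 64, 65, 67, 70, 63, 66, 61]  (not all equal)
t=3: [65, 67, 66, 63, 64, 62, 66, 67, 68, 70, 66, 67, 65]  (not all equal)
t=4: [68, 69, 69, 67, 67, 66, 68, 69, 70, 71, 69, 69, 68]  (not all equal)
t=5: [71, 72, 72, 70, 71, 70, 71, 72, 73, 73, 72, 71, 71]  (not all equal)
t=6: [75, 75, 75, 74, 75, 74, 75, 75, 76, 76, 75, 75, 75]  (not all equal)
t=7: [78, 79, 79, 78, 78, 78, 79, 79, 79, 79, 79, 79, 78]  (not all equal)
t=8: [82, 82, 82, 82, 82, 82, 82, 82, 83, 83, 82, 82, 82]  (not all equal)
t=9: [86, 86, 86, 86, 86, 86, 86, 86, 86, 86, 86, 86, 86]  (all equal)

Answer: 9
Key observation: Synchronization is absorbing here: once all nodes are equal they stay equal, and step 9 is the first all-equal step.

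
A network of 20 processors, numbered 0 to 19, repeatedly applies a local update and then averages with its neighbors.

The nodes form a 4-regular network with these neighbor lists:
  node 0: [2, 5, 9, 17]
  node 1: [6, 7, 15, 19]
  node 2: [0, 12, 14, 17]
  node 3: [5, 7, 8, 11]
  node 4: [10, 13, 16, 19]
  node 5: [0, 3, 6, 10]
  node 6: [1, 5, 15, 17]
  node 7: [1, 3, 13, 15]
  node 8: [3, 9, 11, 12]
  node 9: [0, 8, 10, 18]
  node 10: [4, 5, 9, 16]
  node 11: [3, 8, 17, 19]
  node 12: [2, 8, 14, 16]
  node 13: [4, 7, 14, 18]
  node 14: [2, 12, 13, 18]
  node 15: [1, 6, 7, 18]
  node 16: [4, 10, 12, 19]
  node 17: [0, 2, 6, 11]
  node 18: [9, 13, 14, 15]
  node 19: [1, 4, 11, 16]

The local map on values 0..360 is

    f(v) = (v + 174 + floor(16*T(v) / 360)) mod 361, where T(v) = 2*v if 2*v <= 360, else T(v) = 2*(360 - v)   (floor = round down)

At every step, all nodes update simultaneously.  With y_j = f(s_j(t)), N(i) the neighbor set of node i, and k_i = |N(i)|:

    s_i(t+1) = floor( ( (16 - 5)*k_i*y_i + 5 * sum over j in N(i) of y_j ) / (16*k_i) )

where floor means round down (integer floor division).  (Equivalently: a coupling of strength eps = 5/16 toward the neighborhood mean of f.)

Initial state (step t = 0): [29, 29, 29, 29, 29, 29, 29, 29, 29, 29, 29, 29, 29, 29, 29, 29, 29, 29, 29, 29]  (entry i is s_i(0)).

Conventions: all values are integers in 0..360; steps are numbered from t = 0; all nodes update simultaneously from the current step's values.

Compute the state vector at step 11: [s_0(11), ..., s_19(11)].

Answer: [217, 217, 217, 217, 217, 217, 217, 217, 217, 217, 217, 217, 217, 217, 217, 217, 217, 217, 217, 217]

Derivation:
t=0: [29, 29, 29, 29, 29, 29, 29, 29, 29, 29, 29, 29, 29, 29, 29, 29, 29, 29, 29, 29]
t=1: [205, 205, 205, 205, 205, 205, 205, 205, 205, 205, 205, 205, 205, 205, 205, 205, 205, 205, 205, 205]
t=2: [31, 31, 31, 31, 31, 31, 31, 31, 31, 31, 31, 31, 31, 31, 31, 31, 31, 31, 31, 31]
t=3: [207, 207, 207, 207, 207, 207, 207, 207, 207, 207, 207, 207, 207, 207, 207, 207, 207, 207, 207, 207]
t=4: [33, 33, 33, 33, 33, 33, 33, 33, 33, 33, 33, 33, 33, 33, 33, 33, 33, 33, 33, 33]
t=5: [209, 209, 209, 209, 209, 209, 209, 209, 209, 209, 209, 209, 209, 209, 209, 209, 209, 209, 209, 209]
t=6: [35, 35, 35, 35, 35, 35, 35, 35, 35, 35, 35, 35, 35, 35, 35, 35, 35, 35, 35, 35]
t=7: [212, 212, 212, 212, 212, 212, 212, 212, 212, 212, 212, 212, 212, 212, 212, 212, 212, 212, 212, 212]
t=8: [38, 38, 38, 38, 38, 38, 38, 38, 38, 38, 38, 38, 38, 38, 38, 38, 38, 38, 38, 38]
t=9: [215, 215, 215, 215, 215, 215, 215, 215, 215, 215, 215, 215, 215, 215, 215, 215, 215, 215, 215, 215]
t=10: [40, 40, 40, 40, 40, 40, 40, 40, 40, 40, 40, 40, 40, 40, 40, 40, 40, 40, 40, 40]
t=11: [217, 217, 217, 217, 217, 217, 217, 217, 217, 217, 217, 217, 217, 217, 217, 217, 217, 217, 217, 217]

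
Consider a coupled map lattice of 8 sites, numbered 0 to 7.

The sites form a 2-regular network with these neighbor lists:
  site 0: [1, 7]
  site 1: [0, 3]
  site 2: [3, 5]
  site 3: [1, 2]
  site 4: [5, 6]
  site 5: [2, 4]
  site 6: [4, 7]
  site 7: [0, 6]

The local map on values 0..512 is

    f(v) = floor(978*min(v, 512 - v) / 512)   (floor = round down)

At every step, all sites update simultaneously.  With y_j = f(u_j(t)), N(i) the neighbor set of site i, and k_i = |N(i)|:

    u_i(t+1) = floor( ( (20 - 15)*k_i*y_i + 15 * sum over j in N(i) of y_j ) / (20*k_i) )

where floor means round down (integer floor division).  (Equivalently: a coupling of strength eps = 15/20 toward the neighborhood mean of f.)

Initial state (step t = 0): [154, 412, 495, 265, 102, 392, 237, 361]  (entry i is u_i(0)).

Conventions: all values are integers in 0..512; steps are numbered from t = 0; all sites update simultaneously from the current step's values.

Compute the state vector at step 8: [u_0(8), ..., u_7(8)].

Answer: [228, 193, 244, 214, 317, 300, 316, 265]

Derivation:
t=0: [154, 412, 495, 265, 102, 392, 237, 361]
t=1: [253, 334, 270, 201, 303, 142, 293, 351]
t=2: [363, 409, 360, 396, 358, 390, 369, 414]
t=3: [214, 238, 242, 237, 263, 277, 248, 255]
t=4: [454, 436, 453, 456, 464, 463, 479, 452]
t=5: [124, 117, 102, 122, 81, 99, 92, 93]
t=6: [209, 231, 206, 214, 175, 177, 167, 198]
t=7: [406, 412, 378, 414, 329, 357, 346, 363]
t=8: [228, 193, 244, 214, 317, 300, 316, 265]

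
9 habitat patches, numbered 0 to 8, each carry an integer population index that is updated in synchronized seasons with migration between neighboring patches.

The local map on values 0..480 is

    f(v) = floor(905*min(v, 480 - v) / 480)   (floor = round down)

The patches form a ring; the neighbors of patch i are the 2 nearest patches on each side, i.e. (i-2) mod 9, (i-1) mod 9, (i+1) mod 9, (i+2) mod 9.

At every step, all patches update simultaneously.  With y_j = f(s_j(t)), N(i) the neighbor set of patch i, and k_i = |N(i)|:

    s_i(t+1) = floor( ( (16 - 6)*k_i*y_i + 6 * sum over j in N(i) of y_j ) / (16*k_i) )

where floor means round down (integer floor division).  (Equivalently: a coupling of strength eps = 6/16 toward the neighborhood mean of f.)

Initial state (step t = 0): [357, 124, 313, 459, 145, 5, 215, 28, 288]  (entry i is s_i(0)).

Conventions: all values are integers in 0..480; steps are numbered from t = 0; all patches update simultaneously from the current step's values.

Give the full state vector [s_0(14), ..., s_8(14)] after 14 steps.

Simulating step by step:
t=0: [357, 124, 313, 459, 145, 5, 215, 28, 288]
t=1: [234, 234, 269, 102, 242, 77, 318, 126, 312]
t=2: [406, 401, 390, 254, 377, 201, 298, 261, 331]
t=3: [181, 187, 190, 349, 244, 365, 332, 364, 272]
t=4: [336, 345, 353, 282, 380, 246, 293, 251, 356]
t=5: [277, 263, 251, 338, 249, 401, 341, 390, 268]
t=6: [370, 394, 409, 300, 375, 198, 271, 217, 363]
t=7: [216, 185, 167, 292, 239, 358, 358, 367, 247]
t=8: [377, 359, 342, 347, 387, 260, 268, 255, 386]
t=9: [223, 225, 241, 257, 233, 375, 360, 376, 227]
t=10: [402, 425, 440, 404, 395, 243, 259, 241, 385]
t=11: [167, 115, 98, 162, 201, 388, 375, 392, 216]
t=12: [287, 248, 228, 279, 316, 206, 228, 205, 338]
t=13: [369, 407, 407, 382, 345, 383, 394, 376, 318]
t=14: [203, 163, 159, 181, 221, 188, 189, 202, 256]

Answer: [203, 163, 159, 181, 221, 188, 189, 202, 256]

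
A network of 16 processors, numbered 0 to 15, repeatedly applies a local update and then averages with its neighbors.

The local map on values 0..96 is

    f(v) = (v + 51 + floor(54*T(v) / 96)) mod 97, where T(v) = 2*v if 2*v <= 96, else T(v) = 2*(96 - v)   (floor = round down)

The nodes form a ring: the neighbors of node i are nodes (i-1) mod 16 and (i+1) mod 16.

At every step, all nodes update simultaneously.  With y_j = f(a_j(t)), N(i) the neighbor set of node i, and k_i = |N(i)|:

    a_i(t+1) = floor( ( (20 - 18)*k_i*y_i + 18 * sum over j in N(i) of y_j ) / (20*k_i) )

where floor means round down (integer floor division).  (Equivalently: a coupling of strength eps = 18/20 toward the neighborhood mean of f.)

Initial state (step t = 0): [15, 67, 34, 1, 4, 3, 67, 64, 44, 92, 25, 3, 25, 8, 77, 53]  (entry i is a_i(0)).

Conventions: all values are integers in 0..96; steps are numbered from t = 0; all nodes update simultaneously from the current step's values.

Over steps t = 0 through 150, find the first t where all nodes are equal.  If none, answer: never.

Simulating step by step:
t=0: [15, 67, 34, 1, 4, 3, 67, 64, 44, 92, 25, 3, 25, 8, 77, 53]  (not all equal)
t=1: [56, 53, 50, 43, 55, 56, 55, 50, 51, 29, 48, 12, 56, 33, 60, 65]  (not all equal)
t=2: [54, 55, 50, 54, 50, 55, 55, 55, 37, 51, 46, 57, 50, 51, 40, 54]  (not all equal)
t=3: [55, 55, 55, 55, 55, 55, 55, 44, 52, 42, 54, 53, 54, 47, 53, 47]  (not all equal)
t=4: [54, 55, 55, 55, 55, 55, 51, 54, 46, 53, 49, 55, 54, 54, 53, 54]  (not all equal)
t=5: [55, 55, 55, 55, 55, 55, 55, 53, 54, 53, 55, 55, 55, 55, 55, 55]  (not all equal)
t=6: [55, 55, 55, 55, 55, 55, 55, 55, 55, 55, 55, 55, 55, 55, 55, 55]  (all equal)

Answer: 6
Key observation: Synchronization is absorbing here: once all nodes are equal they stay equal, and step 6 is the first all-equal step.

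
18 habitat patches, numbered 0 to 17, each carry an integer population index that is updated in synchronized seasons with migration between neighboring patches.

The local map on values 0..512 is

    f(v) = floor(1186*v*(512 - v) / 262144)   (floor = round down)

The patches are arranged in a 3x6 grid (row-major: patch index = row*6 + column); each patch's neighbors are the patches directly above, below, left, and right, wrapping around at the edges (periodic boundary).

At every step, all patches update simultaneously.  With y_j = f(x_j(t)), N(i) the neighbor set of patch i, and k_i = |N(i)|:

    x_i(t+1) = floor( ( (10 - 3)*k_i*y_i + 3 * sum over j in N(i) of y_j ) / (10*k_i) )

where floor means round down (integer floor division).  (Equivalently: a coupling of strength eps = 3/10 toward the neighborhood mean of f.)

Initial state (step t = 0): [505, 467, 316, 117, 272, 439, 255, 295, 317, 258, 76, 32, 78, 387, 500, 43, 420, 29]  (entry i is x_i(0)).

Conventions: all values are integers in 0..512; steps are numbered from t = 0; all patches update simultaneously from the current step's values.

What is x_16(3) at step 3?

Answer: x_16(3) = 293

Derivation:
t=0: [505, 467, 316, 117, 272, 439, 255, 295, 317, 258, 76, 32, 78, 387, 500, 43, 420, 29]
t=1: [62, 126, 241, 218, 257, 133, 246, 268, 262, 261, 166, 97, 151, 194, 84, 116, 166, 84]
t=2: [162, 228, 279, 284, 284, 217, 270, 288, 285, 286, 258, 198, 236, 264, 194, 220, 250, 182]
t=3: [266, 289, 292, 292, 292, 284, 290, 291, 291, 292, 294, 283, 289, 293, 283, 289, 293, 276]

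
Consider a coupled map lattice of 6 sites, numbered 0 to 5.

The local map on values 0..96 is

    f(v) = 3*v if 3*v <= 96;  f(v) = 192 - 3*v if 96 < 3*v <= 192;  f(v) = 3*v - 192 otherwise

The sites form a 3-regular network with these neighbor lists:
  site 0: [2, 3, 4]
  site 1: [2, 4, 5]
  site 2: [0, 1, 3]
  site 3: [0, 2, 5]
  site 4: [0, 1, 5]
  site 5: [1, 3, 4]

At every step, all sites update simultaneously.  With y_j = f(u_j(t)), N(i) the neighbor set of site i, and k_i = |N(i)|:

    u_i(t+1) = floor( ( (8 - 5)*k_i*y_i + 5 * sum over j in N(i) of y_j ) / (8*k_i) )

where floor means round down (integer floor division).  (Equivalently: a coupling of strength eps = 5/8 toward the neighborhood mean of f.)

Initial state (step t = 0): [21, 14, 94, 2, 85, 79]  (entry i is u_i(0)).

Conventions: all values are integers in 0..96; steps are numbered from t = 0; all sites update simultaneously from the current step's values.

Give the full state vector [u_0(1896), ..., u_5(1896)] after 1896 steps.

Simulating step by step:
t=0: [21, 14, 94, 2, 85, 79]
t=1: [56, 57, 56, 43, 54, 40]
t=2: [33, 34, 31, 48, 35, 50]
t=3: [82, 80, 83, 65, 79, 62]
t=4: [42, 40, 43, 25, 39, 22]
t=5: [69, 69, 68, 68, 70, 71]
t=6: [14, 16, 13, 14, 17, 17]
t=7: [43, 47, 42, 43, 48, 48]
t=8: [60, 52, 61, 60, 51, 51]
t=9: [17, 31, 15, 17, 32, 32]
t=10: [59, 84, 57, 59, 86, 86]
t=11: [26, 54, 26, 26, 54, 54]
t=12: [68, 40, 68, 68, 40, 40]
t=13: [24, 59, 24, 24, 59, 59]
t=14: [60, 26, 60, 60, 26, 26]
t=15: [25, 64, 25, 25, 64, 64]
t=16: [59, 15, 59, 59, 15, 15]
t=17: [21, 38, 21, 21, 38, 38]
t=18: [66, 74, 66, 66, 74, 74]
t=19: [11, 25, 11, 11, 25, 25]
t=20: [41, 66, 41, 41, 66, 66]
t=21: [55, 19, 55, 55, 19, 19]
t=22: [33, 50, 33, 33, 50, 50]
t=23: [82, 52, 82, 82, 52, 52]
t=24: [50, 39, 50, 50, 39, 39]
t=25: [48, 68, 48, 48, 68, 68]
t=26: [40, 19, 40, 40, 19, 19]
t=27: [68, 60, 68, 68, 60, 60]
t=28: [12, 12, 12, 12, 12, 12]
t=29: [36, 36, 36, 36, 36, 36]
t=30: [84, 84, 84, 84, 84, 84]
t=31: [60, 60, 60, 60, 60, 60]
t=32: [12, 12, 12, 12, 12, 12]

Answer: [12, 12, 12, 12, 12, 12]
Key observation: The state at step 28, [12, 12, 12, 12, 12, 12], reappears at step 32: the system is in a cycle of period 4 from step 28 on.  Therefore the state at step 1896 equals the state at step 28 + ((1896 - 28) mod 4) = 28, which is [12, 12, 12, 12, 12, 12].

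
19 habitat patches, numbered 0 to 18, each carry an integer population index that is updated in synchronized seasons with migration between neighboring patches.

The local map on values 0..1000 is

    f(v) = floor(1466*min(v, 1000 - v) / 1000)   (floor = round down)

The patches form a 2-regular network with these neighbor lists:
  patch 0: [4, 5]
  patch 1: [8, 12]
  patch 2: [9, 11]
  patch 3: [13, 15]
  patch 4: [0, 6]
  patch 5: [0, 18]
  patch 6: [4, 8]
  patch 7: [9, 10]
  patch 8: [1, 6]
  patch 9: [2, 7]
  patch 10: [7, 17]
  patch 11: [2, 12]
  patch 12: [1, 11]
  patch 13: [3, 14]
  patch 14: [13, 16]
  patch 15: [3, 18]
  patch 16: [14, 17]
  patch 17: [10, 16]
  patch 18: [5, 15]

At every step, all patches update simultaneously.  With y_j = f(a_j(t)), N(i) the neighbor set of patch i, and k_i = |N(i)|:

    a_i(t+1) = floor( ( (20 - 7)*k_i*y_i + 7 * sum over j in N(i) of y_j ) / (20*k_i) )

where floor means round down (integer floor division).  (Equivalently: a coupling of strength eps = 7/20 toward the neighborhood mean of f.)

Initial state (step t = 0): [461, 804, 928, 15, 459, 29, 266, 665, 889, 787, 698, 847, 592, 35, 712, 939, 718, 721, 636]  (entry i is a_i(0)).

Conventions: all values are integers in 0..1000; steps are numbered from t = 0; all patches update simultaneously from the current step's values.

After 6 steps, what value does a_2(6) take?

Simulating step by step:
t=0: [461, 804, 928, 15, 459, 29, 266, 665, 889, 787, 698, 847, 592, 35, 712, 939, 718, 721, 636]
t=1: [563, 319, 162, 38, 623, 238, 398, 451, 223, 307, 444, 268, 478, 110, 355, 154, 413, 415, 369]
t=2: [573, 483, 301, 103, 572, 432, 532, 622, 395, 449, 644, 418, 605, 205, 472, 250, 590, 614, 451]
t=3: [626, 662, 508, 214, 636, 636, 656, 566, 620, 601, 534, 576, 607, 342, 606, 379, 610, 563, 604]
t=4: [542, 520, 679, 388, 530, 543, 518, 635, 536, 617, 667, 630, 569, 481, 562, 517, 584, 635, 567]
t=5: [673, 686, 498, 616, 688, 663, 698, 531, 688, 540, 504, 544, 628, 670, 647, 670, 601, 539, 653]
t=6: [477, 474, 709, 534, 458, 493, 447, 691, 454, 686, 710, 657, 551, 502, 522, 501, 588, 668, 501]

Answer: a_2(6) = 709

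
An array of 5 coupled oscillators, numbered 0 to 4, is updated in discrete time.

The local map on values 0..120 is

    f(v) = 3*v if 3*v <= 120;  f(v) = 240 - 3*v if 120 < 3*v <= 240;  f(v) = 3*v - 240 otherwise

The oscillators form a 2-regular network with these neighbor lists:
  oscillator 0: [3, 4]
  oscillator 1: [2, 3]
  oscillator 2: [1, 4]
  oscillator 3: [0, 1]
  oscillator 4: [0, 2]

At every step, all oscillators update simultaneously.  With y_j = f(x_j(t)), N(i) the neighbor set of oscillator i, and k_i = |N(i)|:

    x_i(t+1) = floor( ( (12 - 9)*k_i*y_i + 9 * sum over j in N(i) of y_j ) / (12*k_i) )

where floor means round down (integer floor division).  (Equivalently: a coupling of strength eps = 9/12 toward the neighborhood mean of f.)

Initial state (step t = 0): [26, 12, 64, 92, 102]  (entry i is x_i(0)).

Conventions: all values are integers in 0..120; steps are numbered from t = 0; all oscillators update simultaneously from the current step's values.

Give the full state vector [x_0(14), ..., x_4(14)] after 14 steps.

Answer: [62, 74, 52, 70, 57]

Derivation:
t=0: [26, 12, 64, 92, 102]
t=1: [57, 40, 50, 51, 63]
t=2: [69, 96, 86, 92, 72]
t=3: [30, 32, 31, 39, 25]
t=4: [94, 102, 87, 99, 87]
t=5: [39, 45, 37, 54, 28]
t=6: [90, 97, 98, 102, 106]
t=7: [61, 57, 61, 46, 51]
t=8: [85, 76, 72, 72, 64]
t=9: [30, 21, 28, 16, 26]
t=10: [69, 65, 73, 69, 84]
t=11: [25, 31, 26, 37, 23]
t=12: [86, 94, 80, 90, 74]
t=13: [22, 21, 22, 30, 11]
t=14: [62, 74, 52, 70, 57]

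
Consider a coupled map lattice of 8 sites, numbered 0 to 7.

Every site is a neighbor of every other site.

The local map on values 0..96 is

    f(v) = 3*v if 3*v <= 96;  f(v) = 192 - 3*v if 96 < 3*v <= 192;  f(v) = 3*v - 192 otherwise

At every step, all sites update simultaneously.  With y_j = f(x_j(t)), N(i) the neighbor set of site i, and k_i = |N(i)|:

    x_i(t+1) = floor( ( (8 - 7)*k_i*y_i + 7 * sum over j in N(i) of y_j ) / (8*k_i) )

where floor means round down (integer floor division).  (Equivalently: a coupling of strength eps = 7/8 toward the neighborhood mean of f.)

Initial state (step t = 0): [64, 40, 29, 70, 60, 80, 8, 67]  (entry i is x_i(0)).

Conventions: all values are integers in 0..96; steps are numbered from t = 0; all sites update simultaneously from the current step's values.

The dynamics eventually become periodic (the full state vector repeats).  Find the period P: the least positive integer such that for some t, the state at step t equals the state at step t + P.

Simulating step by step:
t=0: [64, 40, 29, 70, 60, 80, 8, 67]
t=1: [33, 33, 33, 33, 33, 33, 33, 33]
t=2: [93, 93, 93, 93, 93, 93, 93, 93]
t=3: [87, 87, 87, 87, 87, 87, 87, 87]
t=4: [69, 69, 69, 69, 69, 69, 69, 69]
t=5: [15, 15, 15, 15, 15, 15, 15, 15]
t=6: [45, 45, 45, 45, 45, 45, 45, 45]
t=7: [57, 57, 57, 57, 57, 57, 57, 57]
t=8: [21, 21, 21, 21, 21, 21, 21, 21]
t=9: [63, 63, 63, 63, 63, 63, 63, 63]
t=10: [3, 3, 3, 3, 3, 3, 3, 3]
t=11: [9, 9, 9, 9, 9, 9, 9, 9]
t=12: [27, 27, 27, 27, 27, 27, 27, 27]
t=13: [81, 81, 81, 81, 81, 81, 81, 81]
t=14: [51, 51, 51, 51, 51, 51, 51, 51]
t=15: [39, 39, 39, 39, 39, 39, 39, 39]
t=16: [75, 75, 75, 75, 75, 75, 75, 75]
t=17: [33, 33, 33, 33, 33, 33, 33, 33]

Answer: 16
Key observation: The state at step 1, [33, 33, 33, 33, 33, 33, 33, 33], reappears at step 17 — and no state repeats earlier — so the cycle the system enters has period 16.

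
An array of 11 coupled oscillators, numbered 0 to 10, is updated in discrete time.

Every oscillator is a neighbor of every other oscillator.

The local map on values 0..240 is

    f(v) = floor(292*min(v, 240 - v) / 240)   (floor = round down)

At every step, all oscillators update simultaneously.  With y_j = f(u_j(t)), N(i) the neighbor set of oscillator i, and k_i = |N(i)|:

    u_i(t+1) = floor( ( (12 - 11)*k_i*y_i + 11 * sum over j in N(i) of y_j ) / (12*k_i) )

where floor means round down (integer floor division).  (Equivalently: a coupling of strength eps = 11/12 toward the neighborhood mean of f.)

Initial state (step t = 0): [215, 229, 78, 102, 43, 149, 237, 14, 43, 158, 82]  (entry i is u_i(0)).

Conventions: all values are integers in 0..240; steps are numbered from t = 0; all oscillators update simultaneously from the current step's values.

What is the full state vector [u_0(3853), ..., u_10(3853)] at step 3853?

Simulating step by step:
t=0: [215, 229, 78, 102, 43, 149, 237, 14, 43, 158, 82]
t=1: [63, 63, 62, 62, 63, 62, 63, 63, 63, 62, 62]
t=2: [75, 75, 75, 75, 75, 75, 75, 75, 75, 75, 75]
t=3: [91, 91, 91, 91, 91, 91, 91, 91, 91, 91, 91]
t=4: [110, 110, 110, 110, 110, 110, 110, 110, 110, 110, 110]
t=5: [133, 133, 133, 133, 133, 133, 133, 133, 133, 133, 133]
t=6: [130, 130, 130, 130, 130, 130, 130, 130, 130, 130, 130]
t=7: [133, 133, 133, 133, 133, 133, 133, 133, 133, 133, 133]

Answer: [133, 133, 133, 133, 133, 133, 133, 133, 133, 133, 133]
Key observation: The state at step 5, [133, 133, 133, 133, 133, 133, 133, 133, 133, 133, 133], reappears at step 7: the system is in a cycle of period 2 from step 5 on.  Therefore the state at step 3853 equals the state at step 5 + ((3853 - 5) mod 2) = 5, which is [133, 133, 133, 133, 133, 133, 133, 133, 133, 133, 133].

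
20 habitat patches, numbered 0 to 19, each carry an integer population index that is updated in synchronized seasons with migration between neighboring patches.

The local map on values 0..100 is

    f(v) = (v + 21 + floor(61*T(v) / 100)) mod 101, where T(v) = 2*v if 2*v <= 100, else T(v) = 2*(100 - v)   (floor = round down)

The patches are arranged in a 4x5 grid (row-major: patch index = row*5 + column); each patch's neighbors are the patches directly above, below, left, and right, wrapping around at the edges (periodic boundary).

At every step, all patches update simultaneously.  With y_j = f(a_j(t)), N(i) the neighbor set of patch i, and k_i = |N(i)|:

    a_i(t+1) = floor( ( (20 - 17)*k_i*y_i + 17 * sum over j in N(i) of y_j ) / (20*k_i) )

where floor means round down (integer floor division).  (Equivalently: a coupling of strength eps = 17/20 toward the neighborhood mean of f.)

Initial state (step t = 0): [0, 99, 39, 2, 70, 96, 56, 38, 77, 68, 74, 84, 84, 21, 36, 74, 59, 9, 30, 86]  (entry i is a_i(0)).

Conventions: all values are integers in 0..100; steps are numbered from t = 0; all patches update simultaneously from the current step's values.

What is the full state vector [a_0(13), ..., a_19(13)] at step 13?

Simulating step by step:
t=0: [0, 99, 39, 2, 70, 96, 56, 38, 77, 68, 74, 84, 84, 21, 36, 74, 59, 9, 30, 86]
t=1: [22, 21, 19, 34, 24, 24, 18, 18, 29, 40, 39, 25, 31, 59, 45, 24, 27, 36, 45, 54]
t=2: [71, 67, 78, 65, 54, 41, 67, 72, 53, 54, 52, 61, 69, 49, 18, 50, 79, 68, 57, 44]
t=3: [24, 25, 26, 28, 25, 25, 23, 26, 28, 32, 32, 26, 27, 35, 31, 25, 27, 25, 25, 34]
t=4: [75, 76, 78, 78, 84, 81, 76, 78, 87, 82, 81, 80, 82, 84, 93, 84, 77, 78, 86, 81]
t=5: [23, 24, 24, 23, 23, 24, 24, 23, 23, 22, 23, 24, 23, 22, 23, 24, 24, 23, 23, 22]
t=6: [73, 73, 72, 72, 70, 72, 73, 72, 70, 71, 73, 73, 71, 71, 70, 72, 73, 72, 70, 71]
t=7: [25, 25, 25, 26, 25, 25, 25, 25, 26, 26, 25, 25, 25, 26, 25, 25, 25, 25, 26, 26]
t=8: [76, 76, 76, 77, 77, 76, 76, 76, 77, 76, 76, 76, 76, 77, 77, 76, 76, 76, 77, 76]
t=9: [25, 25, 25, 25, 25, 25, 25, 25, 25, 25, 25, 25, 25, 25, 25, 25, 25, 25, 25, 25]
t=10: [76, 76, 76, 76, 76, 76, 76, 76, 76, 76, 76, 76, 76, 76, 76, 76, 76, 76, 76, 76]
t=11: [25, 25, 25, 25, 25, 25, 25, 25, 25, 25, 25, 25, 25, 25, 25, 25, 25, 25, 25, 25]
t=12: [76, 76, 76, 76, 76, 76, 76, 76, 76, 76, 76, 76, 76, 76, 76, 76, 76, 76, 76, 76]
t=13: [25, 25, 25, 25, 25, 25, 25, 25, 25, 25, 25, 25, 25, 25, 25, 25, 25, 25, 25, 25]

Answer: [25, 25, 25, 25, 25, 25, 25, 25, 25, 25, 25, 25, 25, 25, 25, 25, 25, 25, 25, 25]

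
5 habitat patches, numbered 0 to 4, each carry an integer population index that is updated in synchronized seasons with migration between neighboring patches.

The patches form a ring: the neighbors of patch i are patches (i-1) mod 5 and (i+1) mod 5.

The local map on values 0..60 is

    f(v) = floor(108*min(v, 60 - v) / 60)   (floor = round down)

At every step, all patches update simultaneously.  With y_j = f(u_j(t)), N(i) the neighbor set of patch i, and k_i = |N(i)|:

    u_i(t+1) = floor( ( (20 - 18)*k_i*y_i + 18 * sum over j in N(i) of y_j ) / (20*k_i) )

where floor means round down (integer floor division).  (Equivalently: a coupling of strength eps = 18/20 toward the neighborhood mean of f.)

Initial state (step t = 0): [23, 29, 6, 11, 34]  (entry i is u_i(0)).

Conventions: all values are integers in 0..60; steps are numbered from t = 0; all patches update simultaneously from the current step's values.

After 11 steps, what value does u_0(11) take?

Answer: u_0(11) = 35

Derivation:
t=0: [23, 29, 6, 11, 34]
t=1: [48, 28, 32, 27, 31]
t=2: [48, 36, 49, 50, 36]
t=3: [40, 22, 29, 29, 21]
t=4: [37, 43, 46, 45, 43]
t=5: [31, 32, 28, 27, 33]
t=6: [49, 50, 49, 48, 49]
t=7: [18, 18, 19, 19, 19]
t=8: [32, 32, 33, 34, 33]
t=9: [49, 49, 48, 47, 48]
t=10: [19, 19, 21, 21, 21]
t=11: [35, 35, 35, 37, 35]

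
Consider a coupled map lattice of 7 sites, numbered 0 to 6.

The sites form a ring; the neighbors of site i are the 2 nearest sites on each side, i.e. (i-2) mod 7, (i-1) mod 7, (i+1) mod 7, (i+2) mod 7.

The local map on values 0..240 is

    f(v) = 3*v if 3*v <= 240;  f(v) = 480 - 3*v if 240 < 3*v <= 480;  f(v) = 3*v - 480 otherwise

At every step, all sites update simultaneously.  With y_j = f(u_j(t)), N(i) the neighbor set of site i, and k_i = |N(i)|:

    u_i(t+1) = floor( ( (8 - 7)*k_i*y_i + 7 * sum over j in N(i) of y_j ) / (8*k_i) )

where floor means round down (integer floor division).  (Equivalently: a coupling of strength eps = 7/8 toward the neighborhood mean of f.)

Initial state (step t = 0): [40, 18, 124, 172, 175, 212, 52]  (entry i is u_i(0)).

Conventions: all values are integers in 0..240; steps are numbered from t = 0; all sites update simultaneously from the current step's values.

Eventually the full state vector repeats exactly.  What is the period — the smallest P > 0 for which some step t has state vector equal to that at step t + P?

Simulating step by step:
t=0: [40, 18, 124, 172, 175, 212, 52]
t=1: [118, 98, 69, 83, 105, 97, 101]
t=2: [181, 185, 180, 192, 196, 176, 167]
t=3: [52, 61, 82, 75, 62, 69, 66]
t=4: [199, 200, 193, 205, 212, 193, 184]
t=5: [99, 107, 127, 120, 108, 117, 116]
t=6: [136, 136, 147, 133, 124, 145, 153]
t=7: [47, 55, 77, 67, 54, 67, 67]
t=8: [192, 189, 175, 191, 202, 179, 171]
t=9: [60, 69, 93, 80, 65, 83, 84]
t=10: [212, 211, 204, 212, 221, 213, 206]
t=11: [146, 146, 158, 156, 150, 158, 159]
t=12: [17, 19, 28, 19, 9, 19, 26]
t=13: [66, 66, 52, 56, 63, 53, 51]
t=14: [170, 172, 184, 174, 162, 174, 181]
t=15: [50, 49, 33, 39, 48, 36, 32]
t=16: [117, 119, 134, 123, 109, 124, 132]
t=17: [102, 103, 122, 114, 102, 117, 122]
t=18: [137, 139, 157, 145, 130, 147, 156]
t=19: [35, 37, 59, 49, 34, 52, 58]
t=20: [148, 145, 123, 137, 155, 135, 125]
t=21: [78, 75, 49, 62, 80, 58, 50]
t=22: [181, 184, 211, 195, 173, 198, 209]
t=23: [114, 111, 80, 95, 118, 91, 81]
t=24: [199, 195, 162, 181, 208, 178, 164]
t=25: [53, 56, 94, 75, 47, 80, 93]
t=26: [196, 192, 176, 191, 206, 188, 180]
t=27: [76, 79, 101, 91, 79, 97, 100]
t=28: [199, 202, 220, 209, 194, 210, 217]
t=29: [151, 150, 130, 140, 154, 136, 129]
t=30: [65, 62, 40, 53, 71, 52, 43]
t=31: [153, 155, 179, 167, 150, 171, 180]
t=32: [38, 36, 26, 32, 41, 33, 29]
t=33: [95, 95, 106, 101, 94, 104, 108]
t=34: [173, 175, 187, 180, 169, 179, 184]
t=35: [60, 60, 47, 53, 62, 50, 45]
t=36: [155, 157, 171, 163, 151, 163, 169]
t=37: [18, 19, 17, 18, 20, 18, 16]
t=38: [52, 52, 55, 55, 52, 54, 55]
t=39: [161, 161, 159, 160, 163, 160, 158]
t=40: [3, 3, 3, 3, 3, 3, 4]
t=41: [9, 9, 9, 9, 9, 9, 9]
t=42: [27, 27, 27, 27, 27, 27, 27]
t=43: [81, 81, 81, 81, 81, 81, 81]
t=44: [237, 237, 237, 237, 237, 237, 237]
t=45: [231, 231, 231, 231, 231, 231, 231]
t=46: [213, 213, 213, 213, 213, 213, 213]
t=47: [159, 159, 159, 159, 159, 159, 159]
t=48: [3, 3, 3, 3, 3, 3, 3]
t=49: [9, 9, 9, 9, 9, 9, 9]

Answer: 8
Key observation: The state at step 41, [9, 9, 9, 9, 9, 9, 9], reappears at step 49 — and no state repeats earlier — so the cycle the system enters has period 8.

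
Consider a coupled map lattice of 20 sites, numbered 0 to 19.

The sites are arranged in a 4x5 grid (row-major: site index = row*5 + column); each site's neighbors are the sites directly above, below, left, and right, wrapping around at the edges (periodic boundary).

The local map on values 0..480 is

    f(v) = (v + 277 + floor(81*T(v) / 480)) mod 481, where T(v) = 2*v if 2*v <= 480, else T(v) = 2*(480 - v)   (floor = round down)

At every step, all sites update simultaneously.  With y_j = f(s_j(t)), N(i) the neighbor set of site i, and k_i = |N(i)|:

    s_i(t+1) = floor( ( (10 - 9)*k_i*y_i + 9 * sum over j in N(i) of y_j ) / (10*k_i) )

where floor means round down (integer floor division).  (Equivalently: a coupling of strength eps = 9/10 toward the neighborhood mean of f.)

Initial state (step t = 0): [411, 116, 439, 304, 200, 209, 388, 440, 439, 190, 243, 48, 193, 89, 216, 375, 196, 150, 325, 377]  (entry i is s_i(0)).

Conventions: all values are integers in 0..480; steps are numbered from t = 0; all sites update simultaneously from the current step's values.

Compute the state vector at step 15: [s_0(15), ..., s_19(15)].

Answer: [135, 349, 354, 127, 18, 114, 261, 251, 115, 45, 27, 217, 221, 20, 18, 114, 260, 252, 115, 45]

Derivation:
t=0: [411, 116, 439, 304, 200, 209, 388, 440, 439, 190, 243, 48, 193, 89, 216, 375, 196, 150, 325, 377]
t=1: [197, 212, 321, 180, 151, 145, 268, 197, 216, 110, 170, 134, 334, 165, 181, 158, 333, 167, 296, 139]
t=2: [238, 129, 60, 202, 268, 191, 252, 133, 128, 283, 220, 161, 141, 103, 211, 163, 144, 155, 135, 198]
t=3: [157, 284, 254, 320, 100, 111, 229, 359, 287, 174, 43, 259, 244, 367, 167, 166, 154, 393, 167, 159]
t=4: [225, 67, 176, 175, 88, 148, 211, 130, 148, 228, 166, 138, 179, 88, 130, 80, 115, 81, 136, 105]
t=5: [373, 179, 280, 308, 184, 113, 401, 184, 266, 413, 399, 172, 383, 358, 254, 254, 402, 253, 321, 421]
t=6: [162, 182, 96, 126, 191, 241, 141, 164, 155, 187, 181, 200, 108, 163, 211, 212, 92, 180, 178, 128]
t=7: [65, 292, 160, 155, 219, 137, 99, 292, 117, 60, 79, 304, 70, 122, 130, 209, 88, 287, 215, 99]
t=8: [210, 279, 102, 138, 263, 385, 248, 290, 257, 357, 295, 365, 239, 344, 402, 355, 159, 207, 233, 197]
t=9: [160, 153, 226, 221, 190, 143, 170, 190, 235, 176, 201, 109, 147, 147, 155, 85, 137, 151, 185, 153]
t=10: [205, 132, 149, 76, 34, 75, 213, 163, 156, 145, 295, 271, 367, 188, 128, 159, 336, 289, 238, 109]
t=11: [268, 226, 271, 243, 333, 211, 228, 172, 204, 305, 233, 151, 98, 177, 290, 186, 186, 233, 235, 242]
t=12: [103, 103, 92, 122, 137, 120, 163, 163, 82, 122, 179, 196, 185, 168, 108, 95, 167, 167, 95, 120]
t=13: [427, 231, 239, 415, 435, 246, 209, 191, 244, 427, 300, 30, 29, 284, 251, 244, 203, 196, 246, 423]
t=14: [156, 122, 111, 158, 238, 171, 140, 145, 162, 161, 168, 169, 160, 167, 187, 169, 141, 144, 163, 160]
t=15: [135, 349, 354, 127, 18, 114, 261, 251, 115, 45, 27, 217, 221, 20, 18, 114, 260, 252, 115, 45]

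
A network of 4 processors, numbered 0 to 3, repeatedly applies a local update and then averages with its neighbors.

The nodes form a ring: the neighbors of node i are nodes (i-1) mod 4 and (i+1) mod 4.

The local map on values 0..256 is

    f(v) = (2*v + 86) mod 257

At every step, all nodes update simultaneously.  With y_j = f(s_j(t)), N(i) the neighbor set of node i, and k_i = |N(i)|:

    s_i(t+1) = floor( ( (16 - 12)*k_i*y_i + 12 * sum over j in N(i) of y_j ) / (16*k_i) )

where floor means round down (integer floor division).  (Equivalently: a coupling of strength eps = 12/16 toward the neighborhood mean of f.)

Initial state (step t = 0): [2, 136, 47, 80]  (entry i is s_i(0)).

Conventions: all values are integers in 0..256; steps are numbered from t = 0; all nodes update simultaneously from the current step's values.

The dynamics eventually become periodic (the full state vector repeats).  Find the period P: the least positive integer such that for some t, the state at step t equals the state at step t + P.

Simulating step by step:
t=0: [2, 136, 47, 80]
t=1: [152, 126, 175, 162]
t=2: [121, 137, 132, 155]
t=3: [108, 87, 114, 96]
t=4: [20, 39, 23, 43]
t=5: [157, 137, 159, 139]
t=6: [114, 134, 115, 135]
t=7: [87, 67, 88, 68]
t=8: [166, 58, 167, 58]
t=9: [191, 172, 192, 172]
t=10: [182, 202, 183, 202]
t=11: [223, 203, 223, 203]
t=12: [180, 72, 180, 72]
t=13: [219, 199, 219, 199]
t=14: [172, 64, 172, 64]
t=15: [203, 183, 203, 183]
t=16: [205, 225, 205, 225]
t=17: [76, 184, 76, 184]
t=18: [207, 227, 207, 227]
t=19: [80, 188, 80, 188]
t=20: [215, 235, 215, 235]
t=21: [32, 12, 32, 12]
t=22: [120, 140, 120, 140]
t=23: [99, 79, 99, 79]
t=24: [189, 81, 189, 81]
t=25: [237, 217, 237, 217]
t=26: [16, 36, 16, 36]
t=27: [148, 128, 148, 128]
t=28: [95, 115, 95, 115]
t=29: [49, 29, 49, 29]
t=30: [154, 174, 154, 174]
t=31: [167, 147, 167, 147]
t=32: [133, 153, 133, 153]
t=33: [125, 105, 125, 105]
t=34: [49, 69, 49, 69]
t=35: [214, 194, 214, 194]
t=36: [162, 54, 162, 54]
t=37: [183, 163, 183, 163]
t=38: [165, 185, 165, 185]
t=39: [189, 169, 189, 169]
t=40: [177, 197, 177, 197]
t=41: [213, 193, 213, 193]
t=42: [225, 245, 225, 245]
t=43: [52, 32, 52, 32]
t=44: [160, 180, 160, 180]
t=45: [179, 159, 179, 159]
t=46: [157, 177, 157, 177]
t=47: [173, 153, 173, 153]
t=48: [145, 165, 145, 165]
t=49: [149, 129, 149, 129]
t=50: [97, 117, 97, 117]
t=51: [53, 33, 53, 33]
t=52: [162, 182, 162, 182]
t=53: [183, 163, 183, 163]

Answer: 16
Key observation: The state at step 37, [183, 163, 183, 163], reappears at step 53 — and no state repeats earlier — so the cycle the system enters has period 16.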